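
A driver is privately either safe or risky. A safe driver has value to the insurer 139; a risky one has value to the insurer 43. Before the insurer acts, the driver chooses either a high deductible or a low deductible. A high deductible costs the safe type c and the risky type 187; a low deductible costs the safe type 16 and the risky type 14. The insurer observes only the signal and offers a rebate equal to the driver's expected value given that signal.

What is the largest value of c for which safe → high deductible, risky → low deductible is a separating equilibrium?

Under separation: high deductible → safe (pays 139); low deductible → risky (pays 43).
Risky: 43 − 14 = 29 ≥ 139 − 187 = -48. Holds regardless of c. ✓
Safe: 139 − c ≥ 43 − 16, so c ≤ 139 − 27 = 112.

112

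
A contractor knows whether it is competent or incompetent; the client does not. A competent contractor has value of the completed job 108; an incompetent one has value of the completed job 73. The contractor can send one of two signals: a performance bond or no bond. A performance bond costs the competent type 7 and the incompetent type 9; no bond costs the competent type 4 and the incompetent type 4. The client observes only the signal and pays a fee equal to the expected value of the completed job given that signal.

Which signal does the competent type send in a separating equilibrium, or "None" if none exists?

Try competent → bond, incompetent → no bond:
  If types separate, bond earns payment 108 and no bond earns 73.
  Competent: bond gives 108 − 7 = 101; no bond gives 73 − 4 = 69. No deviation. ✓
  Incompetent: no bond gives 73 − 4 = 69; bond gives 108 − 9 = 99. Would deviate. ✗
Try competent → no bond, incompetent → bond:
  If types separate, no bond earns payment 108 and bond earns 73.
  Competent: no bond gives 108 − 4 = 104; bond gives 73 − 7 = 66. No deviation. ✓
  Incompetent: bond gives 73 − 9 = 64; no bond gives 108 − 4 = 104. Would deviate. ✗
Neither assignment is incentive-compatible.

None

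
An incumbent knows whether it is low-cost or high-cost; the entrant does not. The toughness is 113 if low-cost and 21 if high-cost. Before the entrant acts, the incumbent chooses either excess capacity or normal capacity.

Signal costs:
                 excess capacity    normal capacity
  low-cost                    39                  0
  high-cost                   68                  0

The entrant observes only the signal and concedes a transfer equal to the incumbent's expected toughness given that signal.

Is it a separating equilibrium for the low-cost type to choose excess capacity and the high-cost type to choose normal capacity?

No

If types separate, excess capacity earns payment 113 and normal capacity earns 21.
Low-cost: excess capacity gives 113 − 39 = 74; normal capacity gives 21 − 0 = 21. No deviation. ✓
High-cost: normal capacity gives 21 − 0 = 21; excess capacity gives 113 − 68 = 45. Would deviate. ✗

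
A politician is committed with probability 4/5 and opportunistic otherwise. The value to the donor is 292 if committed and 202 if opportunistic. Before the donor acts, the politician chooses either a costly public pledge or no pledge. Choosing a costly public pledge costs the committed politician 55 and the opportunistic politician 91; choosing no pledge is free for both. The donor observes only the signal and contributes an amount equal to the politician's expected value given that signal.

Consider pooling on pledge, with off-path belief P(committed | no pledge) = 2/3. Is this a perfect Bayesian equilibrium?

At the pooled signal (pledge) the donor holds the prior 4/5 and pays 4/5·292 + 1/5·202 = 274. Off-path (no pledge) belief 2/3 gives 2/3·292 + 1/3·202 = 262.
Committed: pledge gives 274 − 55 = 219; no pledge gives 262 − 0 = 262. Deviates. ✗
Opportunistic: pledge gives 274 − 91 = 183; no pledge gives 262 − 0 = 262. Deviates. ✗

No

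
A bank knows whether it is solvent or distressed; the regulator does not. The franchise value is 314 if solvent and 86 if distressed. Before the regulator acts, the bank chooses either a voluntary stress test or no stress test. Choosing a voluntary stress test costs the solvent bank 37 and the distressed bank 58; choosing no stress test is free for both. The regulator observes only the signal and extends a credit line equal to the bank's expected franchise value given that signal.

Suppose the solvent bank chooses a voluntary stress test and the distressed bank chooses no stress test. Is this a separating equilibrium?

No

If types separate, stress test earns payment 314 and no stress test earns 86.
Solvent: stress test gives 314 − 37 = 277; no stress test gives 86 − 0 = 86. No deviation. ✓
Distressed: no stress test gives 86 − 0 = 86; stress test gives 314 − 58 = 256. Would deviate. ✗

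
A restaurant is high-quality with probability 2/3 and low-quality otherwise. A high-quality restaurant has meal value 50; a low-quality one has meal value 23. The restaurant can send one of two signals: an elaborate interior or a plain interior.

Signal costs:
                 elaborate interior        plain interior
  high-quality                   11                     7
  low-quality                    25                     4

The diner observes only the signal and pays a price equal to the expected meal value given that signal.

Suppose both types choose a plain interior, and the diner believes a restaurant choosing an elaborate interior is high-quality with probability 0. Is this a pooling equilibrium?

On the equilibrium path (plain interior) the diner holds the prior 2/3 and pays 2/3·50 + 1/3·23 = 41. Off-path (elaborate interior) belief 0 gives 0·50 + 1·23 = 23.
High-quality: plain interior gives 41 − 7 = 34; elaborate interior gives 23 − 11 = 12. Stays. ✓
Low-quality: plain interior gives 41 − 4 = 37; elaborate interior gives 23 − 25 = -2. Stays. ✓
Beliefs are Bayes-consistent on-path and both types best-respond.

Yes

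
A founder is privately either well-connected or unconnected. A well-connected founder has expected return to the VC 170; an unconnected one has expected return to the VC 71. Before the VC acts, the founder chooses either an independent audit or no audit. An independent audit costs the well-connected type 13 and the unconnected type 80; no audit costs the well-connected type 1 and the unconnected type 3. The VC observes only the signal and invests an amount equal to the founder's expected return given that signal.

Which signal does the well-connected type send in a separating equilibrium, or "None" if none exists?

None

Try well-connected → audit, unconnected → no audit:
  Under separation the VC infers type exactly: audit → well-connected (pays 170), no audit → unconnected (pays 71).
  Well-connected: audit gives 170 − 13 = 157; no audit gives 71 − 1 = 70. No deviation. ✓
  Unconnected: no audit gives 71 − 3 = 68; audit gives 170 − 80 = 90. Would deviate. ✗
Try well-connected → no audit, unconnected → audit:
  Under separation the VC infers type exactly: no audit → well-connected (pays 170), audit → unconnected (pays 71).
  Well-connected: no audit gives 170 − 1 = 169; audit gives 71 − 13 = 58. No deviation. ✓
  Unconnected: audit gives 71 − 80 = -9; no audit gives 170 − 3 = 167. Would deviate. ✗
Neither assignment is incentive-compatible.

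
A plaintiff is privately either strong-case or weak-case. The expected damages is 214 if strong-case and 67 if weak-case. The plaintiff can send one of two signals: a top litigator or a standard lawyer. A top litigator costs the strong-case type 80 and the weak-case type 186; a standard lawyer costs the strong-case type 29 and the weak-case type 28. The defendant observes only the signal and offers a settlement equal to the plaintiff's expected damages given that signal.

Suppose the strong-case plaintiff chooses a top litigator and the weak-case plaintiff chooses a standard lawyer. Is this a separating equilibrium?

Under separation the defendant infers type exactly: top litigator → strong-case (pays 214), standard lawyer → weak-case (pays 67).
Strong-case: top litigator gives 214 − 80 = 134; standard lawyer gives 67 − 29 = 38. No deviation. ✓
Weak-case: standard lawyer gives 67 − 28 = 39; top litigator gives 214 − 186 = 28. No deviation. ✓
Both incentive constraints hold.

Yes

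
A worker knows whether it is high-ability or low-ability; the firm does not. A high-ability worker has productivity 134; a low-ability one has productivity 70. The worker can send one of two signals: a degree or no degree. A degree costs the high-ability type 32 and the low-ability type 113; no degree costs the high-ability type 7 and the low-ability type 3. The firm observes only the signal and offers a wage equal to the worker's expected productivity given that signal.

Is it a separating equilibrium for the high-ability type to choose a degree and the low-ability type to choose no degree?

Yes

If types separate, degree earns payment 134 and no degree earns 70.
High-ability: degree gives 134 − 32 = 102; no degree gives 70 − 7 = 63. No deviation. ✓
Low-ability: no degree gives 70 − 3 = 67; degree gives 134 − 113 = 21. No deviation. ✓
Both incentive constraints hold.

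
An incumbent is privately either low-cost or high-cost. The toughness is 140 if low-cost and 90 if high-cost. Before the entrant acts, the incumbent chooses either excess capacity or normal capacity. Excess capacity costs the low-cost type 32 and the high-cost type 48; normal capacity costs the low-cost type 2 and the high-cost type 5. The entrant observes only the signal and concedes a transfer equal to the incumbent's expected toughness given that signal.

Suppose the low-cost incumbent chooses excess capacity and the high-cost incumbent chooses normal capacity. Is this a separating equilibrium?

No

Under separation the entrant infers type exactly: excess capacity → low-cost (pays 140), normal capacity → high-cost (pays 90).
Low-cost: excess capacity gives 140 − 32 = 108; normal capacity gives 90 − 2 = 88. No deviation. ✓
High-cost: normal capacity gives 90 − 5 = 85; excess capacity gives 140 − 48 = 92. Would deviate. ✗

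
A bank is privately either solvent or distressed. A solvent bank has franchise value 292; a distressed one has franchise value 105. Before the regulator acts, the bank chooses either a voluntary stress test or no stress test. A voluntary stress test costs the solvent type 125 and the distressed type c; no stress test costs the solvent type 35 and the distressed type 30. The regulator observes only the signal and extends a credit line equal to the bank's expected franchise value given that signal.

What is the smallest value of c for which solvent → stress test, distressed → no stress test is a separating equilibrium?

Under separation: stress test → solvent (pays 292); no stress test → distressed (pays 105).
Solvent: 292 − 125 = 167 ≥ 105 − 35 = 70. Holds regardless of c. ✓
Distressed: 105 − 30 ≥ 292 − c, so c ≥ 292 − 75 = 217.

217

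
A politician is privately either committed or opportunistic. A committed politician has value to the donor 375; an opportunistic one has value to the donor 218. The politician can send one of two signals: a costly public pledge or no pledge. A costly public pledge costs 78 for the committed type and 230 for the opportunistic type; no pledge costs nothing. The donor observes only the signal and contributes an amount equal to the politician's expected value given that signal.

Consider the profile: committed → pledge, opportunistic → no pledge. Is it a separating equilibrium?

If types separate, pledge earns payment 375 and no pledge earns 218.
Committed: pledge gives 375 − 78 = 297; no pledge gives 218 − 0 = 218. No deviation. ✓
Opportunistic: no pledge gives 218 − 0 = 218; pledge gives 375 − 230 = 145. No deviation. ✓
Neither type gains from mimicking the other.

Yes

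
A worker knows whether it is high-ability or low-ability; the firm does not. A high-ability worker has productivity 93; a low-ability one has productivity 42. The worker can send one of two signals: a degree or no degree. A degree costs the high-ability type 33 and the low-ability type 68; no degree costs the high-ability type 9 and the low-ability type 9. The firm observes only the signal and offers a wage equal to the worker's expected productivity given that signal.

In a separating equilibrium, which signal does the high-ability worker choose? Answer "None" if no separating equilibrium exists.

degree

Try high-ability → degree, low-ability → no degree:
  If types separate, degree earns payment 93 and no degree earns 42.
  High-ability: degree gives 93 − 33 = 60; no degree gives 42 − 9 = 33. No deviation. ✓
  Low-ability: no degree gives 42 − 9 = 33; degree gives 93 − 68 = 25. No deviation. ✓
Both hold — the high-ability type sends degree.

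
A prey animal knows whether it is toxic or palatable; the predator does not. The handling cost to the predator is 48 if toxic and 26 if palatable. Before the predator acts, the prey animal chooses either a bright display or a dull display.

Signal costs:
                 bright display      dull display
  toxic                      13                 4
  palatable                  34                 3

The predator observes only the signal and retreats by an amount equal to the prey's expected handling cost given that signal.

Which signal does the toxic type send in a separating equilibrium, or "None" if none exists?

bright display

Try toxic → bright display, palatable → dull display:
  If types separate, bright display earns payment 48 and dull display earns 26.
  Toxic: bright display gives 48 − 13 = 35; dull display gives 26 − 4 = 22. No deviation. ✓
  Palatable: dull display gives 26 − 3 = 23; bright display gives 48 − 34 = 14. No deviation. ✓
Both hold — the toxic type sends bright display.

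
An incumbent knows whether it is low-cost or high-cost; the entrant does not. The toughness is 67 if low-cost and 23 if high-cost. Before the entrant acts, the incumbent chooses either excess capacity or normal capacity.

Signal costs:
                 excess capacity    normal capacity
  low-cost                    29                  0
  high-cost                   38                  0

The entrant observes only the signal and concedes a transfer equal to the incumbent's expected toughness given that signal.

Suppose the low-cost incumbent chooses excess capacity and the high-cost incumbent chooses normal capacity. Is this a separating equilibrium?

Under separation the entrant infers type exactly: excess capacity → low-cost (pays 67), normal capacity → high-cost (pays 23).
Low-cost: excess capacity gives 67 − 29 = 38; normal capacity gives 23 − 0 = 23. No deviation. ✓
High-cost: normal capacity gives 23 − 0 = 23; excess capacity gives 67 − 38 = 29. Would deviate. ✗

No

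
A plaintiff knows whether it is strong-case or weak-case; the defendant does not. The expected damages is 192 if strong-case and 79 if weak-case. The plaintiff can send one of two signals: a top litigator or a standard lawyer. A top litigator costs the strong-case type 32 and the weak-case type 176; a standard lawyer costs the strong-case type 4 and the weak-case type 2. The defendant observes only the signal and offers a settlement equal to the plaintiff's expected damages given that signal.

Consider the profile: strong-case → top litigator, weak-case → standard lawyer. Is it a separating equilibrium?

If types separate, top litigator earns payment 192 and standard lawyer earns 79.
Strong-case: top litigator gives 192 − 32 = 160; standard lawyer gives 79 − 4 = 75. No deviation. ✓
Weak-case: standard lawyer gives 79 − 2 = 77; top litigator gives 192 − 176 = 16. No deviation. ✓
Both incentive constraints hold.

Yes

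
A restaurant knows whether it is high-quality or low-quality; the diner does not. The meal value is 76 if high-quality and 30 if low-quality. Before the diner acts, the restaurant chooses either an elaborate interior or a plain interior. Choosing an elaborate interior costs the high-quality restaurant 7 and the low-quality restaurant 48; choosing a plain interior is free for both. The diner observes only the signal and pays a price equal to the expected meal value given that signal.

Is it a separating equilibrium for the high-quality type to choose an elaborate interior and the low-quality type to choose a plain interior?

Yes

Under separation the diner infers type exactly: elaborate interior → high-quality (pays 76), plain interior → low-quality (pays 30).
High-quality: elaborate interior gives 76 − 7 = 69; plain interior gives 30 − 0 = 30. No deviation. ✓
Low-quality: plain interior gives 30 − 0 = 30; elaborate interior gives 76 − 48 = 28. No deviation. ✓
Both incentive constraints hold.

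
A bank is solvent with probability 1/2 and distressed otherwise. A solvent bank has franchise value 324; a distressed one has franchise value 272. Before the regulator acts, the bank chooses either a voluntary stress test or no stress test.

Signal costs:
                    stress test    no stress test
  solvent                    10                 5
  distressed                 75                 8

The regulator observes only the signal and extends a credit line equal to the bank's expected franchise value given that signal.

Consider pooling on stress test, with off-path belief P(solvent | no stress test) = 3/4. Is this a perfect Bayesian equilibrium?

No

At the pooled signal (stress test) the regulator holds the prior 1/2 and pays 1/2·324 + 1/2·272 = 298. Off-path (no stress test) belief 3/4 gives 3/4·324 + 1/4·272 = 311.
Solvent: stress test gives 298 − 10 = 288; no stress test gives 311 − 5 = 306. Deviates. ✗
Distressed: stress test gives 298 − 75 = 223; no stress test gives 311 − 8 = 303. Deviates. ✗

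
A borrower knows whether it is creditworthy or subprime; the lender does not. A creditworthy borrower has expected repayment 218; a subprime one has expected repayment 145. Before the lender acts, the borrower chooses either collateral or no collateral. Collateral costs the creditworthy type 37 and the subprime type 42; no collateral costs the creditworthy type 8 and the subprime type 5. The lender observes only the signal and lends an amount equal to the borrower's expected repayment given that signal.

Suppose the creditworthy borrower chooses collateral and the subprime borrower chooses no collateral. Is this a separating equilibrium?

No

Under separation the lender infers type exactly: collateral → creditworthy (pays 218), no collateral → subprime (pays 145).
Creditworthy: collateral gives 218 − 37 = 181; no collateral gives 145 − 8 = 137. No deviation. ✓
Subprime: no collateral gives 145 − 5 = 140; collateral gives 218 − 42 = 176. Would deviate. ✗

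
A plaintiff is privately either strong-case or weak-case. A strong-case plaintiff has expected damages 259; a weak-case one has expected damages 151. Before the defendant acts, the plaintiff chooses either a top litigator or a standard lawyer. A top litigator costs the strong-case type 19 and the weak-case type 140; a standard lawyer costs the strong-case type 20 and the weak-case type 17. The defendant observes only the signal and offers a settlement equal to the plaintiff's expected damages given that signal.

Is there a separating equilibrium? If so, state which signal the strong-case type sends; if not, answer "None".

top litigator

Try strong-case → top litigator, weak-case → standard lawyer:
  If types separate, top litigator earns payment 259 and standard lawyer earns 151.
  Strong-case: top litigator gives 259 − 19 = 240; standard lawyer gives 151 − 20 = 131. No deviation. ✓
  Weak-case: standard lawyer gives 151 − 17 = 134; top litigator gives 259 − 140 = 119. No deviation. ✓
Both hold — the strong-case type sends top litigator.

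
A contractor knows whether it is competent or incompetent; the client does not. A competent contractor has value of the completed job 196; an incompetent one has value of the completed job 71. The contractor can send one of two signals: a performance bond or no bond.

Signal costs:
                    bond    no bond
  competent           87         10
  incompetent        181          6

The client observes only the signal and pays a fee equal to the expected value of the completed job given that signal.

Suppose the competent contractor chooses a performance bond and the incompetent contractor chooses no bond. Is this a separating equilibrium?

Under separation the client infers type exactly: bond → competent (pays 196), no bond → incompetent (pays 71).
Competent: bond gives 196 − 87 = 109; no bond gives 71 − 10 = 61. No deviation. ✓
Incompetent: no bond gives 71 − 6 = 65; bond gives 196 − 181 = 15. No deviation. ✓
Both incentive constraints hold.

Yes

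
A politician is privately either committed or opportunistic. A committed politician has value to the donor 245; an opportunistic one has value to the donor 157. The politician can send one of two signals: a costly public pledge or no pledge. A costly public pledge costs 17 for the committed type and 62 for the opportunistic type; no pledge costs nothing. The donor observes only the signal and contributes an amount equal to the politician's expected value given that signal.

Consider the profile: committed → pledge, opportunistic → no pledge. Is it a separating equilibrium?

No

If types separate, pledge earns payment 245 and no pledge earns 157.
Committed: pledge gives 245 − 17 = 228; no pledge gives 157 − 0 = 157. No deviation. ✓
Opportunistic: no pledge gives 157 − 0 = 157; pledge gives 245 − 62 = 183. Would deviate. ✗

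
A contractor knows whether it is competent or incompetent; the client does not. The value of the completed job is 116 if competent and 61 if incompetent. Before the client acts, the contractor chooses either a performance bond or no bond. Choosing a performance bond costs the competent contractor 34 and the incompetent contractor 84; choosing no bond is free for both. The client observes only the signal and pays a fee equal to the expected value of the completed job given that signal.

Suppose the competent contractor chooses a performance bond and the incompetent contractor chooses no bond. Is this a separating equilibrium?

Yes

Under separation the client infers type exactly: bond → competent (pays 116), no bond → incompetent (pays 61).
Competent: bond gives 116 − 34 = 82; no bond gives 61 − 0 = 61. No deviation. ✓
Incompetent: no bond gives 61 − 0 = 61; bond gives 116 − 84 = 32. No deviation. ✓
Both incentive constraints hold.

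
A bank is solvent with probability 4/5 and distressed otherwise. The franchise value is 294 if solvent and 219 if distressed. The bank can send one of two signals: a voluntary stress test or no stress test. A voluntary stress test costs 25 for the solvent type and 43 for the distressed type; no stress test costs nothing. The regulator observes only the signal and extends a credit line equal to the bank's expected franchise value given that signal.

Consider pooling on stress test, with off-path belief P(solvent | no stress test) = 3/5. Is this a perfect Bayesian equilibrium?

No

At the pooled signal (stress test) the regulator holds the prior 4/5 and pays 4/5·294 + 1/5·219 = 279. Off-path (no stress test) belief 3/5 gives 3/5·294 + 2/5·219 = 264.
Solvent: stress test gives 279 − 25 = 254; no stress test gives 264 − 0 = 264. Deviates. ✗
Distressed: stress test gives 279 − 43 = 236; no stress test gives 264 − 0 = 264. Deviates. ✗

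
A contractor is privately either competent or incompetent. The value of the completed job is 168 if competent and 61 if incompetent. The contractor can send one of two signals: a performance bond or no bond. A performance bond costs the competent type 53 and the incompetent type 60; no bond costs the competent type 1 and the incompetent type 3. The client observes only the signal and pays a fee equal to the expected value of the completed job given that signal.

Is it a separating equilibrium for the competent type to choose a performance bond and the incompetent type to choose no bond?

No

Under separation the client infers type exactly: bond → competent (pays 168), no bond → incompetent (pays 61).
Competent: bond gives 168 − 53 = 115; no bond gives 61 − 1 = 60. No deviation. ✓
Incompetent: no bond gives 61 − 3 = 58; bond gives 168 − 60 = 108. Would deviate. ✗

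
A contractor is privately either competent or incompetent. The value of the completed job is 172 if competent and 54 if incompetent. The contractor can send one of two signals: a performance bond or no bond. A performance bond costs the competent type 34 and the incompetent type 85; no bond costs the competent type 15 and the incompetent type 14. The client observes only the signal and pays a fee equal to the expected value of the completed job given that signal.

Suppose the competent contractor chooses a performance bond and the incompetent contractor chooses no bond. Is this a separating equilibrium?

No

If types separate, bond earns payment 172 and no bond earns 54.
Competent: bond gives 172 − 34 = 138; no bond gives 54 − 15 = 39. No deviation. ✓
Incompetent: no bond gives 54 − 14 = 40; bond gives 172 − 85 = 87. Would deviate. ✗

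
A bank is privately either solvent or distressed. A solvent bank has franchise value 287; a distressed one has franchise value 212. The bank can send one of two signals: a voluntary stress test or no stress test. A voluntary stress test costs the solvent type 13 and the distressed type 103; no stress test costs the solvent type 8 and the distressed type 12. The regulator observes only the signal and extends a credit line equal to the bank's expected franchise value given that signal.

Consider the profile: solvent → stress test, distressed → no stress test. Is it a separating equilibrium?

If types separate, stress test earns payment 287 and no stress test earns 212.
Solvent: stress test gives 287 − 13 = 274; no stress test gives 212 − 8 = 204. No deviation. ✓
Distressed: no stress test gives 212 − 12 = 200; stress test gives 287 − 103 = 184. No deviation. ✓
Neither type gains from mimicking the other.

Yes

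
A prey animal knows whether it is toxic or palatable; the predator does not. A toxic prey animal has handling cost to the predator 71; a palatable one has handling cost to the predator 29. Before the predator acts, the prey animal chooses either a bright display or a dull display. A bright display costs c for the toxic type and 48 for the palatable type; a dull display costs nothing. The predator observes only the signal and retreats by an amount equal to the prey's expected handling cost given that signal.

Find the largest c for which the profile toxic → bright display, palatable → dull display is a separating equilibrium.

Under separation: bright display → toxic (pays 71); dull display → palatable (pays 29).
Palatable: 29 − 0 = 29 ≥ 71 − 48 = 23. Holds regardless of c. ✓
Toxic: 71 − c ≥ 29 − 0, so c ≤ 71 − 29 = 42.

42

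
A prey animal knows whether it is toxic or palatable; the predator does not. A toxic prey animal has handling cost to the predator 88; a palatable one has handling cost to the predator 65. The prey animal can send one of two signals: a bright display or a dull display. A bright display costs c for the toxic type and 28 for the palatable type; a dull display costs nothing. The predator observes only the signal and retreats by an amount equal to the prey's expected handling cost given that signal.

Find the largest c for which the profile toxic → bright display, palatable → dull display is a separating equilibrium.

Under separation: bright display → toxic (pays 88); dull display → palatable (pays 65).
Palatable: 65 − 0 = 65 ≥ 88 − 28 = 60. Holds regardless of c. ✓
Toxic: 88 − c ≥ 65 − 0, so c ≤ 88 − 65 = 23.

23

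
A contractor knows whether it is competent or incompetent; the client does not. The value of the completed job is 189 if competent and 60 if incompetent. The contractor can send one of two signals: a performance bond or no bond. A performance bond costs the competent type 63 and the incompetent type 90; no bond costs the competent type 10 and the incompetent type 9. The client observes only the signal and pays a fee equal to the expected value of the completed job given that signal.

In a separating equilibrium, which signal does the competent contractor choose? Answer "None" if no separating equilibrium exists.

None

Try competent → bond, incompetent → no bond:
  Under separation the client infers type exactly: bond → competent (pays 189), no bond → incompetent (pays 60).
  Competent: bond gives 189 − 63 = 126; no bond gives 60 − 10 = 50. No deviation. ✓
  Incompetent: no bond gives 60 − 9 = 51; bond gives 189 − 90 = 99. Would deviate. ✗
Try competent → no bond, incompetent → bond:
  Under separation the client infers type exactly: no bond → competent (pays 189), bond → incompetent (pays 60).
  Competent: no bond gives 189 − 10 = 179; bond gives 60 − 63 = -3. No deviation. ✓
  Incompetent: bond gives 60 − 90 = -30; no bond gives 189 − 9 = 180. Would deviate. ✗
Neither assignment is incentive-compatible.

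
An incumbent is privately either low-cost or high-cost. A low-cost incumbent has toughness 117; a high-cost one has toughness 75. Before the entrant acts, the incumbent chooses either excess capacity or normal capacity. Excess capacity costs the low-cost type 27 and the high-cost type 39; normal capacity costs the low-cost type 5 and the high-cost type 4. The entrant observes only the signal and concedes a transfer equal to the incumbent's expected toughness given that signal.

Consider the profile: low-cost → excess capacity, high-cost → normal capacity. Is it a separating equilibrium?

No

Under separation the entrant infers type exactly: excess capacity → low-cost (pays 117), normal capacity → high-cost (pays 75).
Low-cost: excess capacity gives 117 − 27 = 90; normal capacity gives 75 − 5 = 70. No deviation. ✓
High-cost: normal capacity gives 75 − 4 = 71; excess capacity gives 117 − 39 = 78. Would deviate. ✗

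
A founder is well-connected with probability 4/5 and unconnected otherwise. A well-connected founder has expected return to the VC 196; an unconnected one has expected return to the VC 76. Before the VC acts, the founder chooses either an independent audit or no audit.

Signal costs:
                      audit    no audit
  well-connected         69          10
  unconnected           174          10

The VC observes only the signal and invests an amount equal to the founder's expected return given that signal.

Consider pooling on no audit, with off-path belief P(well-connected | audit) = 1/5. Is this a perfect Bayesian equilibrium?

Yes

At the pooled signal (no audit) the VC holds the prior 4/5 and pays 4/5·196 + 1/5·76 = 172. Off-path (audit) belief 1/5 gives 1/5·196 + 4/5·76 = 100.
Well-connected: no audit gives 172 − 10 = 162; audit gives 100 − 69 = 31. Stays. ✓
Unconnected: no audit gives 172 − 10 = 162; audit gives 100 − 174 = -74. Stays. ✓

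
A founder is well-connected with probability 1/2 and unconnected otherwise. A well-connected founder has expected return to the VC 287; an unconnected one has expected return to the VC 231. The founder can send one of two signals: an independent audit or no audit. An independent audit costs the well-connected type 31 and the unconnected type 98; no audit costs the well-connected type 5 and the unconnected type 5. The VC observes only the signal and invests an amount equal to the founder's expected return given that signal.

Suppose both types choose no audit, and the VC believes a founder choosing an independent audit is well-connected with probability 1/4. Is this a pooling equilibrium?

Yes

On the equilibrium path (no audit) the VC holds the prior 1/2 and pays 1/2·287 + 1/2·231 = 259. Off-path (audit) belief 1/4 gives 1/4·287 + 3/4·231 = 245.
Well-connected: no audit gives 259 − 5 = 254; audit gives 245 − 31 = 214. Stays. ✓
Unconnected: no audit gives 259 − 5 = 254; audit gives 245 − 98 = 147. Stays. ✓
Beliefs are Bayes-consistent on-path and both types best-respond.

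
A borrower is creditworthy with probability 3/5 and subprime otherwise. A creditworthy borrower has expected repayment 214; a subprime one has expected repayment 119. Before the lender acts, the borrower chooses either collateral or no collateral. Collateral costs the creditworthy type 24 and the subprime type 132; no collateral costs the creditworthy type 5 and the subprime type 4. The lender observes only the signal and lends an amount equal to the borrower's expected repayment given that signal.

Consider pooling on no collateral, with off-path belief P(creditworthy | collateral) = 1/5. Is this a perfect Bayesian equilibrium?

Yes

On the equilibrium path (no collateral) the lender holds the prior 3/5 and pays 3/5·214 + 2/5·119 = 176. Off-path (collateral) belief 1/5 gives 1/5·214 + 4/5·119 = 138.
Creditworthy: no collateral gives 176 − 5 = 171; collateral gives 138 − 24 = 114. Stays. ✓
Subprime: no collateral gives 176 − 4 = 172; collateral gives 138 − 132 = 6. Stays. ✓
Beliefs are Bayes-consistent on-path and both types best-respond.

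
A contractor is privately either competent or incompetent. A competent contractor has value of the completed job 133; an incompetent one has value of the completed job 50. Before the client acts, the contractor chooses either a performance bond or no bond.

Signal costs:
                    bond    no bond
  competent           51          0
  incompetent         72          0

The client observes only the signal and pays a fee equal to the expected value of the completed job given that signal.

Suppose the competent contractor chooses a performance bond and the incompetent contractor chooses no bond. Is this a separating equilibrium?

If types separate, bond earns payment 133 and no bond earns 50.
Competent: bond gives 133 − 51 = 82; no bond gives 50 − 0 = 50. No deviation. ✓
Incompetent: no bond gives 50 − 0 = 50; bond gives 133 − 72 = 61. Would deviate. ✗

No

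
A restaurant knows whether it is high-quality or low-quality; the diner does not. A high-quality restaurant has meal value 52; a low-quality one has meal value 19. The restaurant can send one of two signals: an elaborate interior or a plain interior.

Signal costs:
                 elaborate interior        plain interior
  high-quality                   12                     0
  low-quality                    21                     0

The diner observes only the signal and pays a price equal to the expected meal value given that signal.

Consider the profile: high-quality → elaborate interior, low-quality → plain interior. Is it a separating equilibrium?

If types separate, elaborate interior earns payment 52 and plain interior earns 19.
High-quality: elaborate interior gives 52 − 12 = 40; plain interior gives 19 − 0 = 19. No deviation. ✓
Low-quality: plain interior gives 19 − 0 = 19; elaborate interior gives 52 − 21 = 31. Would deviate. ✗

No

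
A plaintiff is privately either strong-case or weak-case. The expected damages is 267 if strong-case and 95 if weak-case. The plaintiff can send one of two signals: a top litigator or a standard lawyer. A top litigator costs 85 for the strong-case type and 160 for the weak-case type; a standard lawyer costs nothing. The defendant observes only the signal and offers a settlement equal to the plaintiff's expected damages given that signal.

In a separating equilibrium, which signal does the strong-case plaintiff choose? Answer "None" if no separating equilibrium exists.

None

Try strong-case → top litigator, weak-case → standard lawyer:
  Under separation the defendant infers type exactly: top litigator → strong-case (pays 267), standard lawyer → weak-case (pays 95).
  Strong-case: top litigator gives 267 − 85 = 182; standard lawyer gives 95 − 0 = 95. No deviation. ✓
  Weak-case: standard lawyer gives 95 − 0 = 95; top litigator gives 267 − 160 = 107. Would deviate. ✗
Try strong-case → standard lawyer, weak-case → top litigator:
  Under separation the defendant infers type exactly: standard lawyer → strong-case (pays 267), top litigator → weak-case (pays 95).
  Strong-case: standard lawyer gives 267 − 0 = 267; top litigator gives 95 − 85 = 10. No deviation. ✓
  Weak-case: top litigator gives 95 − 160 = -65; standard lawyer gives 267 − 0 = 267. Would deviate. ✗
Neither assignment is incentive-compatible.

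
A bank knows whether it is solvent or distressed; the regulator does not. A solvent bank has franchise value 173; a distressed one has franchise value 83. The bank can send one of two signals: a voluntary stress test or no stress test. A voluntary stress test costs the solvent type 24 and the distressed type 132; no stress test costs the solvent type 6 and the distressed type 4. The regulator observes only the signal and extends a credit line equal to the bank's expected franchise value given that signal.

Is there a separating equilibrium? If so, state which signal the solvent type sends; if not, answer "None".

Try solvent → stress test, distressed → no stress test:
  If types separate, stress test earns payment 173 and no stress test earns 83.
  Solvent: stress test gives 173 − 24 = 149; no stress test gives 83 − 6 = 77. No deviation. ✓
  Distressed: no stress test gives 83 − 4 = 79; stress test gives 173 − 132 = 41. No deviation. ✓
Both hold — the solvent type sends stress test.

stress test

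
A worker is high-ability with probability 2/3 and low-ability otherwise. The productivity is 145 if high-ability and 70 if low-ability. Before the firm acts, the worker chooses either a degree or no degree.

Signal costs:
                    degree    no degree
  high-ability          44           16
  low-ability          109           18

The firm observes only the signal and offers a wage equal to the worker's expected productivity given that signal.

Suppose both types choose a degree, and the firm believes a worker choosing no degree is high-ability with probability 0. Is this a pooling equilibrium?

On the equilibrium path (degree) the firm holds the prior 2/3 and pays 2/3·145 + 1/3·70 = 120. Off-path (no degree) belief 0 gives 0·145 + 1·70 = 70.
High-ability: degree gives 120 − 44 = 76; no degree gives 70 − 16 = 54. Stays. ✓
Low-ability: degree gives 120 − 109 = 11; no degree gives 70 − 18 = 52. Deviates. ✗

No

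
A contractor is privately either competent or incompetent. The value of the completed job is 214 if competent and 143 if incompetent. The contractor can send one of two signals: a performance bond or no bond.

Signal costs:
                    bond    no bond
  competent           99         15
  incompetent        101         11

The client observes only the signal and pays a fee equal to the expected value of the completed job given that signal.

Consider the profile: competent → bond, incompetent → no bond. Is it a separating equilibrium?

No

Under separation the client infers type exactly: bond → competent (pays 214), no bond → incompetent (pays 143).
Competent: bond gives 214 − 99 = 115; no bond gives 143 − 15 = 128. Would deviate. ✗
Incompetent: no bond gives 143 − 11 = 132; bond gives 214 − 101 = 113. No deviation. ✓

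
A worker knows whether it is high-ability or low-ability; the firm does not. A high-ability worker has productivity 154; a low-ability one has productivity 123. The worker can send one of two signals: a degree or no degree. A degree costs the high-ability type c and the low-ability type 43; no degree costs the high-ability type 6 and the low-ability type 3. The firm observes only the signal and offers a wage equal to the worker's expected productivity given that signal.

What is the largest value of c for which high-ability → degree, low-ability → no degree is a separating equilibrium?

37

Under separation: degree → high-ability (pays 154); no degree → low-ability (pays 123).
Low-ability: 123 − 3 = 120 ≥ 154 − 43 = 111. Holds regardless of c. ✓
High-ability: 154 − c ≥ 123 − 6, so c ≤ 154 − 117 = 37.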